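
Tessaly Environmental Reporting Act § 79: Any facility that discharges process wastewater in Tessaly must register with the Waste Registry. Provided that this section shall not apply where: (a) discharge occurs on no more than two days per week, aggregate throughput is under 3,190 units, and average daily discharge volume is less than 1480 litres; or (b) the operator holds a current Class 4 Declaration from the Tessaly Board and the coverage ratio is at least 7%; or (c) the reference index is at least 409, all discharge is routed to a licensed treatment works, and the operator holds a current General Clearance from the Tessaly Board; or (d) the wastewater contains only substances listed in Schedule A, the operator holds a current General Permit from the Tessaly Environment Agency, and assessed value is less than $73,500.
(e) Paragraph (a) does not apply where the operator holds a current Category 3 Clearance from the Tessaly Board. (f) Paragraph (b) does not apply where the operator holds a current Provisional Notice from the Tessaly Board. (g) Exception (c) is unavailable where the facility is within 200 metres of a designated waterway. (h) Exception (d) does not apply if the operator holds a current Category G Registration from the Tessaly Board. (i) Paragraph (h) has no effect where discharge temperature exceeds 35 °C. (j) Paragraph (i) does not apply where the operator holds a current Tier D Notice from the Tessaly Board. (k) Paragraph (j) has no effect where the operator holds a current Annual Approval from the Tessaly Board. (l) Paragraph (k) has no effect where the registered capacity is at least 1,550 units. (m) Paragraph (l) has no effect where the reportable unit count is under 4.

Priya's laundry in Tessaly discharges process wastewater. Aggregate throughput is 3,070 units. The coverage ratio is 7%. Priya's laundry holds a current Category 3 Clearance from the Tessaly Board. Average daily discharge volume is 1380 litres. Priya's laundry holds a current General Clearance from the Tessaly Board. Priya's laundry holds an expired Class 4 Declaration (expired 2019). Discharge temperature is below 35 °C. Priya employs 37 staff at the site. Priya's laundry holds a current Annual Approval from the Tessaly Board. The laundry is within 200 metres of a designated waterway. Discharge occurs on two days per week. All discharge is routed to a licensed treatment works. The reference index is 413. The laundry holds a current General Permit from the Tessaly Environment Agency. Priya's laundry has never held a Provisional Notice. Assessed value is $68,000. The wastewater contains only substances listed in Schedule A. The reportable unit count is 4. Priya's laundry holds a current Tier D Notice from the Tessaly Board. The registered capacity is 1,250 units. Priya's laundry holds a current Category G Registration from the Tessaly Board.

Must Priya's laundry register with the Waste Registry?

Yes — Priya's laundry must register with the Waste Registry.

Exception (a) is satisfied on its face — discharge occurs on no more than two days per week; aggregate throughput is 3,070 units, under the 3,190 units limit; average daily discharge volume is 1380 litres, less than the 1480 litres limit. Turning to paragraph (e): (e) operates against (a): a current Category 3 Clearance is held. (a) is therefore removed.
Exception (b) requires that the operator holds a current Class 4 Declaration from the Tessaly Board; but the Class 4 Declaration is not current, so (b) is unavailable.
Exception (c) is satisfied on its face — the reference index is 413, meeting the 409 threshold; discharge is routed to a licensed treatment works; a current General Clearance is held. But: (g) applies — the laundry is within 200 m of a designated waterway. Exception (c) does not apply.
All of (d)'s requirements are met (the wastewater is Schedule-A-only; a current General Permit is held; assessed value is $68,000, less than the $73,500 limit). Turning to paragraphs (h)–(m): (h) is engaged — a current Category G Registration is held. (i) is not engaged (discharge temperature is below 35 °C), so (h) stands. Exception (d) does not apply.
None of the exceptions is available; § 79 applies in full.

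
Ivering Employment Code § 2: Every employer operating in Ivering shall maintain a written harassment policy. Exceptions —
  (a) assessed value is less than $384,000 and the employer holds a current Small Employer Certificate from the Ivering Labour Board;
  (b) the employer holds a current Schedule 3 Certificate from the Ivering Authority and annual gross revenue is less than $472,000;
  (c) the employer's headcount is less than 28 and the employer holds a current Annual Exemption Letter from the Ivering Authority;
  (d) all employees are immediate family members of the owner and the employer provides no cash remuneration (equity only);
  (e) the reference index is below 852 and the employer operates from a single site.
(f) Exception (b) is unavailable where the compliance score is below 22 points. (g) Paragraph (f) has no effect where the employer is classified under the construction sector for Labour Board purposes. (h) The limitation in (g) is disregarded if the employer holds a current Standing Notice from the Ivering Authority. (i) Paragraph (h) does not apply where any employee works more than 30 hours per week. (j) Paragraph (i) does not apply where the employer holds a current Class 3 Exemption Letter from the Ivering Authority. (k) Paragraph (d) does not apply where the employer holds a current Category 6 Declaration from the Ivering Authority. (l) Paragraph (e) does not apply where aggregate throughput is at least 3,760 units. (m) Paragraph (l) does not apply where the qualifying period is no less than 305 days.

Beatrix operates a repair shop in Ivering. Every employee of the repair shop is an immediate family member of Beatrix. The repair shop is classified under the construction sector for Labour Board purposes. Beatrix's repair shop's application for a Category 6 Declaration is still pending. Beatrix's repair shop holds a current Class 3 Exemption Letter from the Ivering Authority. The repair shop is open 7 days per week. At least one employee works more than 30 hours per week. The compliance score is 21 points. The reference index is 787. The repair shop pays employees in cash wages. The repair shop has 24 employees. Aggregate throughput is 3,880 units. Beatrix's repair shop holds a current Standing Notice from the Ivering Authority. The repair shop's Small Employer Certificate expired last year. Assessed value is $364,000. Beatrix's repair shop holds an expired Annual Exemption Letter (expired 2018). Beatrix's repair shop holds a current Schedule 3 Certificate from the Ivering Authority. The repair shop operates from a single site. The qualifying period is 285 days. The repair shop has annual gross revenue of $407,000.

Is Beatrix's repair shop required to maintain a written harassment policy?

Exception (a) does not apply: the Small Employer Certificate has expired.
Exception (b) is satisfied on its face — a current Schedule 3 Certificate is held; annual gross revenue is $407,000, less than the $472,000 limit. Turning to paragraphs (f)–(j): (f) operates against (b): the compliance score is 21 points, below the 22 points limit. (g) applies (the repair shop is classified under the construction sector), but is set aside by (h): (h) operates against (g): a current Standing Notice is held. (i) would limit (h) — at least one employee exceeds 30 hours/week — but (j) sets (i) aside: (j) operates — a current Class 3 Exemption Letter is held. (b) is therefore removed.
Exception (c) requires that the employer holds a current Annual Exemption Letter from the Ivering Authority; but the Annual Exemption Letter is not current, so (c) is unavailable.
Exception (d) does not apply: employees are paid cash wages.
All of (e)'s requirements are met (the reference index is 787, below the 852 limit; the employer operates from a single site). But applying paragraphs (l)–(m): (l) operates against (e): aggregate throughput is 3,880 units, meeting the 3,760 units threshold. (m) is inapplicable (the qualifying period is 285 days, short of 305 days), so (l) stands. Exception (e) does not apply.
Every exception is unavailable, so the rule governs.

Yes — Beatrix's repair shop must maintain a written harassment policy.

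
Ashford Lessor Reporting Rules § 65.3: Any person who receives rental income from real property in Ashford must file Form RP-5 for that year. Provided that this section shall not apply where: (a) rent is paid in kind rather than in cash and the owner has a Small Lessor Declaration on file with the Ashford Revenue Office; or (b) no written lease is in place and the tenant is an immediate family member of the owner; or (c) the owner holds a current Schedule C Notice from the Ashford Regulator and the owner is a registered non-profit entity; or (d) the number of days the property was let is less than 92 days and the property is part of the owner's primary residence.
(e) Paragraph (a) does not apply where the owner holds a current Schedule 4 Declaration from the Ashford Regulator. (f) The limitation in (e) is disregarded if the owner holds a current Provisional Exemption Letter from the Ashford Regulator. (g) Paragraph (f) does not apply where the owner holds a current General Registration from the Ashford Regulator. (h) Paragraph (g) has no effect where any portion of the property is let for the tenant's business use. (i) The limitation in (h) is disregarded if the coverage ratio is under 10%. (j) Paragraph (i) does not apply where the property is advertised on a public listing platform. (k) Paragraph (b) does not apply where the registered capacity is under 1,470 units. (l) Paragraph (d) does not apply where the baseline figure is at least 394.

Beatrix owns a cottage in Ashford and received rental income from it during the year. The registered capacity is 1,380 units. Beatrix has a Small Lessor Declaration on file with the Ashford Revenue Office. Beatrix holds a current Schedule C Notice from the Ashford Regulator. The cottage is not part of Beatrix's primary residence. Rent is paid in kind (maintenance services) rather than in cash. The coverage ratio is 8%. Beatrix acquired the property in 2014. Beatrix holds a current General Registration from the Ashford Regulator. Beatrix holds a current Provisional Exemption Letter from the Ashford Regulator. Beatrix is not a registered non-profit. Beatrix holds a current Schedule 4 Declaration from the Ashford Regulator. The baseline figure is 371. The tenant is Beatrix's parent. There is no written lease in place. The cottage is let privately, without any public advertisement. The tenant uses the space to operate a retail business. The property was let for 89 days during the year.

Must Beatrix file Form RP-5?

Yes — Beatrix must file Form RP-5.

Exception (a) is satisfied on its face — rent is paid in kind; a Small Lessor Declaration is on file. Turning to paragraphs (e)–(j): (e) operates against (a): a current Schedule 4 Declaration is held. (f) would limit (e) — a current Provisional Exemption Letter is held — but (g) sets (f) aside: (g) operates against (f): a current General Registration is held. (h) would limit (g) — the space is let for business use — but (i) sets (h) aside: (i) is triggered — the coverage ratio is 8%, under the 10% limit. (j) does not operate here (the property is let privately without advertisement), so (i) stands. So (a) is unavailable.
Exception (b)'s conditions are all satisfied: there is no written lease; the tenant is an immediate family member. But: (k) operates — the registered capacity is 1,380 units, under the 1,470 units limit. (b) is therefore removed.
Exception (c) does not apply: Beatrix is not a registered non-profit.
Exception (d) requires that the property is part of the owner's primary residence; but the cottage is not part of the primary residence, so (d) is unavailable.
Every exception is unavailable, so the rule governs.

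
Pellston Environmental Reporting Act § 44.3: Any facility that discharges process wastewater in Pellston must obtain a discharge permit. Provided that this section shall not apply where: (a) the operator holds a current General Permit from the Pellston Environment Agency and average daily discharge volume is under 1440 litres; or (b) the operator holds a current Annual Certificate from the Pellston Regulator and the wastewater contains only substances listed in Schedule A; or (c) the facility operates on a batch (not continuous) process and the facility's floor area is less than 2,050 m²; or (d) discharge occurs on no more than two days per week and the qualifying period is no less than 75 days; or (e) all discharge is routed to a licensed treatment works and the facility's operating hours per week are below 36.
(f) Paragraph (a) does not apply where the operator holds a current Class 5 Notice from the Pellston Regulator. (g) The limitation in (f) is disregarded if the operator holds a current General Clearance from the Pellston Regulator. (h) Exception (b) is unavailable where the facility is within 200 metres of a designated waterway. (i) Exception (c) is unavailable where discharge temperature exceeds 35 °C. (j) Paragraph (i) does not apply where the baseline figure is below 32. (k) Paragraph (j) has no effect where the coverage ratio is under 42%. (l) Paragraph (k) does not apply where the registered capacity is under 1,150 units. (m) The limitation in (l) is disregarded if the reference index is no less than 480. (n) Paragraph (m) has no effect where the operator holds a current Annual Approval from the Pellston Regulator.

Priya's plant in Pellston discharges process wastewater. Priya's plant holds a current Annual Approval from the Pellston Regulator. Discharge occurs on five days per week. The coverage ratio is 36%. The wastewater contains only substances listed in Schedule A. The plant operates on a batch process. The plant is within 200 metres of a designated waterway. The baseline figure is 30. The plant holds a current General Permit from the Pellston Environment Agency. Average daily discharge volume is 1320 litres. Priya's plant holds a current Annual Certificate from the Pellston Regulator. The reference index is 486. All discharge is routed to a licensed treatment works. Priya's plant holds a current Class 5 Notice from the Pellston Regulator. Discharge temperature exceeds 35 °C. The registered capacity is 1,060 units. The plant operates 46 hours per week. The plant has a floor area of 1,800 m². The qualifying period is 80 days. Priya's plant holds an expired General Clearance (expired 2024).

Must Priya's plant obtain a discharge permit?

Exception (a): a current General Permit is held; average daily discharge volume is 1320 litres, under the 1440 litres limit — every condition holds. But: (f) operates against (a): a current Class 5 Notice is held. (g), which would lift (f), is inapplicable — the General Clearance is not current. Exception (a) does not apply.
Exception (b) is satisfied on its face — a current Annual Certificate is held; the wastewater is Schedule-A-only. Turning to paragraph (h): (h) operates — the plant is within 200 m of a designated waterway. Exception (b) does not apply.
Exception (c)'s conditions are all satisfied: the facility operates on a batch process; the facility's floor area is 1,800 m², less than the 2,050 m² limit. Under paragraphs (i)–(n): (i) would limit (c) — discharge temperature exceeds 35 °C — but (j) sets (i) aside: (j) operates against (i): the baseline figure is 30, below the 32 limit. (k) is triggered (the coverage ratio is 36%, under the 42% limit), but is set aside by (l): (l) operates against (k): the registered capacity is 1,060 units, under the 1,150 units limit. (m) is triggered (the reference index is 486, meeting the 480 threshold), but is set aside by (n): (n) operates against (m): a current Annual Approval is held. Exception (c) stands.
Exception (d) requires that discharge occurs on no more than two days per week; but discharge occurs on five days per week, so (d) is unavailable.
Exception (e) requires that the facility's operating hours per week are below 36; but the facility's operating hours per week are 46, not below 36, so (e) is unavailable.

No — exception (c) applies; Priya's plant is not required to obtain a discharge permit.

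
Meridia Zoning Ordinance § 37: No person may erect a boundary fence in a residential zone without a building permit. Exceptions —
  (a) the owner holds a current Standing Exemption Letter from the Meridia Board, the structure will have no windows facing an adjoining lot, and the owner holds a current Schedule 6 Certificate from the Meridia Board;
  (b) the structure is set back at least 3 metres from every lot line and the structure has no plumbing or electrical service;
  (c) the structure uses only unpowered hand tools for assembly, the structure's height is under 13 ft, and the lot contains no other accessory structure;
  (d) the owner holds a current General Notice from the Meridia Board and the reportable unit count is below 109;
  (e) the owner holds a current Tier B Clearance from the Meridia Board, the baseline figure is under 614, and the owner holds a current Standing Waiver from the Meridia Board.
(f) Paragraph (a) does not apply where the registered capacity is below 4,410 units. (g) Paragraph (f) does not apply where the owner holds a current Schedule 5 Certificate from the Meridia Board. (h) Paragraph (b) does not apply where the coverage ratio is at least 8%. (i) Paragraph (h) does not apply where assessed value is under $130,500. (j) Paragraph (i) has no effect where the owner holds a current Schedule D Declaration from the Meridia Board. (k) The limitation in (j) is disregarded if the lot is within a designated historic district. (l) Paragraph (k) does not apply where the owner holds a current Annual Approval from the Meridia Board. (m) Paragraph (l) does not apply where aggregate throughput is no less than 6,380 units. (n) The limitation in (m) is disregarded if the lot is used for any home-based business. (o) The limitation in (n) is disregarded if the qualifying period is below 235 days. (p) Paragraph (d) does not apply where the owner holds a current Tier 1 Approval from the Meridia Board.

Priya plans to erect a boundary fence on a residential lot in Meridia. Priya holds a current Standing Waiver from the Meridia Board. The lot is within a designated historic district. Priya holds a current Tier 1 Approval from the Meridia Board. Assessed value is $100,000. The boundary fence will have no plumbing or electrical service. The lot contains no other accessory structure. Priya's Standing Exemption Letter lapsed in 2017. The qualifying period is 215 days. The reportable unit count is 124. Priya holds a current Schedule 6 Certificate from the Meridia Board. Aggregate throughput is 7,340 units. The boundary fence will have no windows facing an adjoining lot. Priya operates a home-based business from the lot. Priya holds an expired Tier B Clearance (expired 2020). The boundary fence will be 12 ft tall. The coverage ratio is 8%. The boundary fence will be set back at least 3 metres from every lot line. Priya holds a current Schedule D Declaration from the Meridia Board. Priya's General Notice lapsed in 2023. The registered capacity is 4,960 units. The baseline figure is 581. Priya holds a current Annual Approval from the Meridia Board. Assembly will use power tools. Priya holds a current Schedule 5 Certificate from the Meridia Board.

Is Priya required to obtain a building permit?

No — exception (b) applies; Priya does not need a building permit.

Exception (a) requires that the owner holds a current Standing Exemption Letter from the Meridia Board; but no current Standing Exemption Letter is held, so (a) is unavailable.
Exception (b)'s conditions are all satisfied: the setback is at least 3 m on every side; there is no plumbing or electrical service. As to paragraphs (h)–(o): (h) applies (the coverage ratio is 8%, meeting the 8% threshold), but is displaced by (i): (i) operates — assessed value is $100,000, under the $130,500 limit. (j) is triggered (a current Schedule D Declaration is held), but yields to (k): (k) operates against (j): the lot is in a historic district. (l) operates (a current Annual Approval is held), but is displaced by (m): (m) operates against (l): aggregate throughput is 7,340 units, meeting the 6,380 units threshold. (n) operates (a home-based business operates on the lot), but is overridden by (o): (o) is triggered — the qualifying period is 215 days, below the 235 days limit. Exception (b) stands.
Exception (c) fails — assembly uses power tools.
Exception (d) fails — there is no General Notice in force.
Exception (e) does not apply: there is no Tier B Clearance in force.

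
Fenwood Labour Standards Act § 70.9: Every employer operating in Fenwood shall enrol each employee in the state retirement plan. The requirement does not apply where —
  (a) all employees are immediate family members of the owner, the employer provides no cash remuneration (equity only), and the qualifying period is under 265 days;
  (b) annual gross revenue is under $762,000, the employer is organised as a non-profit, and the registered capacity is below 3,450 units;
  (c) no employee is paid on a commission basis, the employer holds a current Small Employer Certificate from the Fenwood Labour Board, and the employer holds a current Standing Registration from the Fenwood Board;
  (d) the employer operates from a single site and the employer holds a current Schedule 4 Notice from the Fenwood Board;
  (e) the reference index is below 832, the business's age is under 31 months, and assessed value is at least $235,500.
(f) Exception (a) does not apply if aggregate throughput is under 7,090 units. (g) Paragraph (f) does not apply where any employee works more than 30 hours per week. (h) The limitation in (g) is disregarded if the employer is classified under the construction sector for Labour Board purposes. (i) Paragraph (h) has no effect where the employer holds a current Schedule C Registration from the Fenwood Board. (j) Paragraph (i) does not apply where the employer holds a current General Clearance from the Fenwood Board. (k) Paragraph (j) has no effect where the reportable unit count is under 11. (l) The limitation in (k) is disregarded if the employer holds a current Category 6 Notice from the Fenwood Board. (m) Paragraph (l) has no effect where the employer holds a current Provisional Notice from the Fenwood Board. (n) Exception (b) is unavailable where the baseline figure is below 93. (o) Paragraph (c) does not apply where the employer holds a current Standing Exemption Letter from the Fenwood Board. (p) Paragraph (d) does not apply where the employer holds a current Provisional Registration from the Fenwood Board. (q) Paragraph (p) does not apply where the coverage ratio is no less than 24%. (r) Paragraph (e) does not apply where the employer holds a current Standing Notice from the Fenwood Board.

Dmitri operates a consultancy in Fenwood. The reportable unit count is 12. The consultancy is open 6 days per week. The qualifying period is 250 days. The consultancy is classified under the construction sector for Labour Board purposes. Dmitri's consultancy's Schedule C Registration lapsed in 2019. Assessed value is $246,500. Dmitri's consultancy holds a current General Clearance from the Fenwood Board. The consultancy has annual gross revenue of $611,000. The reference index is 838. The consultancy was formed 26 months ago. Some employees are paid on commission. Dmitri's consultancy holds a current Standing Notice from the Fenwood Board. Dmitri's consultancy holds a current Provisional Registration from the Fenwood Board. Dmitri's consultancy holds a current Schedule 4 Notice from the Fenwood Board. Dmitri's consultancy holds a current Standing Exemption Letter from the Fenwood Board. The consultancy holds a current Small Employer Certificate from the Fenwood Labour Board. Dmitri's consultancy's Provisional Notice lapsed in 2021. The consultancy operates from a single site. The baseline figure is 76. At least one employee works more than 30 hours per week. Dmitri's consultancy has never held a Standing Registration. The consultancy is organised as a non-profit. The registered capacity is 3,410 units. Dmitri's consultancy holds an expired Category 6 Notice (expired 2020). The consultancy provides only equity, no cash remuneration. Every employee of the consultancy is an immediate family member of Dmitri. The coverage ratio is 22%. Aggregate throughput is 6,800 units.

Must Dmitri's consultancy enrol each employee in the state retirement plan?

All of (a)'s requirements are met (every employee is an immediate family member; remuneration is equity-only; the qualifying period is 250 days, under the 265 days limit). But: (f) operates against (a): aggregate throughput is 6,800 units, under the 7,090 units limit. (g) would limit (f) — at least one employee exceeds 30 hours/week — but (h) sets (g) aside: (h) operates against (g): the consultancy is classified under the construction sector. (i) does not operate here (there is no Schedule C Registration in force), so (h) stands. Exception (a) does not apply.
Exception (b)'s conditions are all satisfied: annual gross revenue is $611,000, under the $762,000 limit; the employer is a non-profit; the registered capacity is 3,410 units, below the 3,450 units limit. But applying paragraph (n): (n) operates against (b): the baseline figure is 76, below the 93 limit. So (b) is unavailable.
Exception (c) requires that no employee is paid on a commission basis; but some employees are paid on commission, so (c) is unavailable.
Exception (d): the employer operates from a single site; a current Schedule 4 Notice is held — every condition holds. However, paragraphs (p)–(q) must be considered: (p) operates against (d): a current Provisional Registration is held. (q), which would lift (p), is not triggered — the coverage ratio is 22%, short of 24%. So (d) is unavailable.
Exception (e) fails — the reference index is 838, not below 832.
No exception applies. The general rule governs.

Yes — Dmitri's consultancy must enrol each employee in the state retirement plan.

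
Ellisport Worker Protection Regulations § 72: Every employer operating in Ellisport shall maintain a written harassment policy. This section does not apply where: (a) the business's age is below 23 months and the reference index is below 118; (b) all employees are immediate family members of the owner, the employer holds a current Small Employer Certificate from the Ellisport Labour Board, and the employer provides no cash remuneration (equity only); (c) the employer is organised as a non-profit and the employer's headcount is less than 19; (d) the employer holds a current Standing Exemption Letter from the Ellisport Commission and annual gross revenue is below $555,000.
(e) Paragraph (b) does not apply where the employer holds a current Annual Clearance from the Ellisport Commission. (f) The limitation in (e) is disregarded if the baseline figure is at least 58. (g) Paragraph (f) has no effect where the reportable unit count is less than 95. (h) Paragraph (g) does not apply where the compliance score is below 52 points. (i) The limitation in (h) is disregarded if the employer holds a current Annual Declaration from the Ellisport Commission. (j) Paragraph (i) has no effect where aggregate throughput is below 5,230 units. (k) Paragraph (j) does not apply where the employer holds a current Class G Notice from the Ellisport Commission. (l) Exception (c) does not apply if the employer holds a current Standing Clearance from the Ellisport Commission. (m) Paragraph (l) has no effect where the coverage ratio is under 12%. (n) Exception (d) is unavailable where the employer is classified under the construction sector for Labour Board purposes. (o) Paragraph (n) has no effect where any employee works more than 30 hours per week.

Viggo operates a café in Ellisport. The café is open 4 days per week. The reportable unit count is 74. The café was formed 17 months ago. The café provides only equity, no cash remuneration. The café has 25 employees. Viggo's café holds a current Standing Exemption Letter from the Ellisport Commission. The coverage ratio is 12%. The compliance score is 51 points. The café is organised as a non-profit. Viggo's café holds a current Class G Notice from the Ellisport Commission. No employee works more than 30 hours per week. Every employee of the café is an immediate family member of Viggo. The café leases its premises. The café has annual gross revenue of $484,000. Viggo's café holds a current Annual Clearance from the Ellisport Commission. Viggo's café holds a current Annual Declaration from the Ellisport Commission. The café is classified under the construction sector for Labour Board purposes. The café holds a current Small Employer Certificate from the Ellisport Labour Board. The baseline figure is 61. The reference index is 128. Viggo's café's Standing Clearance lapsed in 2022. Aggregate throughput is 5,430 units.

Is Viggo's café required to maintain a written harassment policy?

Yes — Viggo's café must maintain a written harassment policy.

Exception (a) fails — the reference index is 128, not below 118.
All of (b)'s requirements are met (every employee is an immediate family member; a current Small Employer Certificate is held; remuneration is equity-only). Turning to paragraphs (e)–(k): (e) applies — a current Annual Clearance is held. (f) would limit (e) — the baseline figure is 61, meeting the 58 threshold — but (g) sets (f) aside: (g) operates against (f): the reportable unit count is 74, less than the 95 limit. (h) would limit (g) — the compliance score is 51 points, below the 52 points limit — but (i) sets (h) aside: (i) operates — a current Annual Declaration is held. (j), which would lift (i), is not engaged — aggregate throughput is 5,430 units, not below 5,230 units. Exception (b) does not apply.
Exception (c) does not apply: the employer's headcount is 25, not less than 19.
Exception (d)'s conditions are all satisfied: a current Standing Exemption Letter is held; annual gross revenue is $484,000, below the $555,000 limit. However, paragraphs (n)–(o) must be considered: (n) is engaged — the café is classified under the construction sector. (o) is not triggered (no employee exceeds 30 hours/week), so (n) stands. (d) is therefore removed.
No exception displaces § 72.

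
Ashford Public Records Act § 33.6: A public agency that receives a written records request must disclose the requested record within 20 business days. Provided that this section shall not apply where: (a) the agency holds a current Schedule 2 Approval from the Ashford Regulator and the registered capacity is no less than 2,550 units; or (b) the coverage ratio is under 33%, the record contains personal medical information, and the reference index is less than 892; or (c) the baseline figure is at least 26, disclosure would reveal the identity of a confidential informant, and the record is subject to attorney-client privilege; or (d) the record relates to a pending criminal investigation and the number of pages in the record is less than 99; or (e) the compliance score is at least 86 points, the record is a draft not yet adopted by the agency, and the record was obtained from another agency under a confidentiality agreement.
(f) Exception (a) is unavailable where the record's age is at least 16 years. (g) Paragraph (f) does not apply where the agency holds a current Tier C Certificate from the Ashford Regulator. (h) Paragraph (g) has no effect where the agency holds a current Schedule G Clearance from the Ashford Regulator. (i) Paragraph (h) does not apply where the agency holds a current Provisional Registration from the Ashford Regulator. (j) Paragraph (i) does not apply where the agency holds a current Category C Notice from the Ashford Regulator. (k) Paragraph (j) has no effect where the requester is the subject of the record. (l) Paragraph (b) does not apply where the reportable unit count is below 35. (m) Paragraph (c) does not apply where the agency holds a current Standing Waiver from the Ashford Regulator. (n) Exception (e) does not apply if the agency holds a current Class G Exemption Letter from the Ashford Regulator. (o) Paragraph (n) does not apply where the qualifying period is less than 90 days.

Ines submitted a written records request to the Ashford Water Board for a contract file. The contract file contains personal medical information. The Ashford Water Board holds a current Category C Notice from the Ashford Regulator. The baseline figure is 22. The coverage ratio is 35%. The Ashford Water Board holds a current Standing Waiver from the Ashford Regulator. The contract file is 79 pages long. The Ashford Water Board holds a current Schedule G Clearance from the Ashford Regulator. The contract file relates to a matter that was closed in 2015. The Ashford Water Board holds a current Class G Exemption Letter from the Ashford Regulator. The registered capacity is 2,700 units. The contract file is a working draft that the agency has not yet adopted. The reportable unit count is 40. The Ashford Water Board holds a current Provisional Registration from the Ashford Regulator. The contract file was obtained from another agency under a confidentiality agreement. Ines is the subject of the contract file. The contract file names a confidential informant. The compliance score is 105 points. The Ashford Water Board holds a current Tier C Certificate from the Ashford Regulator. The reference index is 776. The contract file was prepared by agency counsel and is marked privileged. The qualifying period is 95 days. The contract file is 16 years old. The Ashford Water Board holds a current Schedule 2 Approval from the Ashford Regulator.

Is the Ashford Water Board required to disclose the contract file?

No — exception (a) applies; the Ashford Water Board is not required to disclose the contract file.

Exception (a)'s conditions are all satisfied: a current Schedule 2 Approval is held; the registered capacity is 2,700 units, meeting the 2,550 units threshold. Under paragraphs (f)–(k): (f) would limit (a) — the record's age is 16 years, meeting the 16 years threshold — but (g) sets (f) aside: (g) operates against (f): a current Tier C Certificate is held. (h) would limit (g) — a current Schedule G Clearance is held — but (i) sets (h) aside: (i) operates against (h): a current Provisional Registration is held. (j) would limit (i) — a current Category C Notice is held — but (k) sets (j) aside: (k) is triggered — Ines is the subject of the contract file. Exception (a) stands.
Exception (b) does not apply: the coverage ratio is 35%, not under 33%.
Exception (c) fails — the baseline figure is 22, short of 26.
Exception (d) requires that the record relates to a pending criminal investigation; but the contract file relates to a closed matter, so (d) is unavailable.
Exception (e): the compliance score is 105 points, meeting the 86 points threshold; the contract file is an unadopted draft; the contract file was obtained under a confidentiality agreement — every condition holds. But applying paragraphs (n)–(o): (n) operates — a current Class G Exemption Letter is held. (o), which would lift (n), is not engaged — the qualifying period is 95 days, not less than 90 days. So (e) is unavailable.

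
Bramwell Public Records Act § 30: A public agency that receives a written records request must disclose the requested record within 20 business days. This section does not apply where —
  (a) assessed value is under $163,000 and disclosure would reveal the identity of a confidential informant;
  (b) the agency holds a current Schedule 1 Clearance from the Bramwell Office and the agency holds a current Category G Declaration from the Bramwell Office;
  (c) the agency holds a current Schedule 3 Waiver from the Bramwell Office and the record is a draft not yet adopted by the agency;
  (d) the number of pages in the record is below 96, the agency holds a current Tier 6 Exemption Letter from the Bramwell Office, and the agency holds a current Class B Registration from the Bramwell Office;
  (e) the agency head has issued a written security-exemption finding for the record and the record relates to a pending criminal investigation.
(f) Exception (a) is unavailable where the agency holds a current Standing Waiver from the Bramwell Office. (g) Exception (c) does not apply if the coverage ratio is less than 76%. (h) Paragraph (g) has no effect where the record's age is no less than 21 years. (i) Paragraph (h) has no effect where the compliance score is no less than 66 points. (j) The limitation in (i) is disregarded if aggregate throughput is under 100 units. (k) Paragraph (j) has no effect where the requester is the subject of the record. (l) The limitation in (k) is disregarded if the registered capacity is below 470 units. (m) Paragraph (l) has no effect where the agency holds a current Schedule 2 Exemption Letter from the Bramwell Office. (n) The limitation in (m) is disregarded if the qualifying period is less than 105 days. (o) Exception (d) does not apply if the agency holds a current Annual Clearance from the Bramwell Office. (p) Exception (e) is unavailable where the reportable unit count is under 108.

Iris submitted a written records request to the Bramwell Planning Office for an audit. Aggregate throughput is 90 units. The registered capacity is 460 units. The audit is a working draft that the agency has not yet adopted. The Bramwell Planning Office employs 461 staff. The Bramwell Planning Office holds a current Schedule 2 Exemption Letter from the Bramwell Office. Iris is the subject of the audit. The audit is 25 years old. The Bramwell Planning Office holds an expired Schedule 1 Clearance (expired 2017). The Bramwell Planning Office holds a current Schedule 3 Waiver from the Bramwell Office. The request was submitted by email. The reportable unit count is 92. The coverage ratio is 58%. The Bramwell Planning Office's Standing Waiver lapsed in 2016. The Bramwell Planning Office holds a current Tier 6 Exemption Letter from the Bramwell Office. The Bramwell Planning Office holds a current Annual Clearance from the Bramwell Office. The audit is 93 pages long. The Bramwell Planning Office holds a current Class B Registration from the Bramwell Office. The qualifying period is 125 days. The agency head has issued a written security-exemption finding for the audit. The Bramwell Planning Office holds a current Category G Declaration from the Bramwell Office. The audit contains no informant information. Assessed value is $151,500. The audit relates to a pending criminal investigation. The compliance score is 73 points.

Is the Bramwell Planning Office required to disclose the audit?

Exception (a) requires that disclosure would reveal the identity of a confidential informant; but the audit contains no informant information, so (a) is unavailable.
Exception (b) requires that the agency holds a current Schedule 1 Clearance from the Bramwell Office; but the Schedule 1 Clearance is not current, so (b) is unavailable.
Exception (c) is satisfied on its face — a current Schedule 3 Waiver is held; the audit is an unadopted draft. Turning to paragraphs (g)–(n): (g) operates — the coverage ratio is 58%, less than the 76% limit. (h) operates (the record's age is 25 years, meeting the 21 years threshold), but is overridden by (i): (i) operates — the compliance score is 73 points, meeting the 66 points threshold. (j) applies (aggregate throughput is 90 units, under the 100 units limit), but is itself disapplied by (k): (k) is engaged — Iris is the subject of the audit. (l) would limit (k) — the registered capacity is 460 units, below the 470 units limit — but (m) sets (l) aside: (m) operates against (l): a current Schedule 2 Exemption Letter is held. (n), which would lift (m), is inapplicable — the qualifying period is 125 days, not less than 105 days. So (c) is unavailable.
Exception (d)'s conditions are all satisfied: the number of pages in the record is 93, below the 96 limit; a current Tier 6 Exemption Letter is held; a current Class B Registration is held. But: (o) operates against (d): a current Annual Clearance is held. Exception (d) does not apply.
All of (e)'s requirements are met (a written security-exemption finding has been issued; the audit relates to a pending investigation). However, paragraph (p) must be considered: (p) operates against (e): the reportable unit count is 92, under the 108 limit. Exception (e) does not apply.
No exception displaces § 30.

Yes — the Bramwell Planning Office must disclose the audit.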